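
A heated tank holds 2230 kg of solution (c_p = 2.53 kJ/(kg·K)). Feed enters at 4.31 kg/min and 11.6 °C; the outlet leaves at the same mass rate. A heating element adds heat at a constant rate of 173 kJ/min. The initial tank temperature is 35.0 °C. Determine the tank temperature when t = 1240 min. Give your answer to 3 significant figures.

First-law balance (no shaft work): M c_p dT/dt = ṁ c_p (T_in − T) + 173.
τ = M/ṁ = 517.40 min; T_ss = T_in + Q̇/(ṁ c_p) = 11.6 + 173/(4.31·2.53) = 27.465 °C.
T approaches T_ss exponentially: T(t) = T_ss + (T₀ − T_ss) e^(−t/τ).
T(1240) = 27.465 + (7.5347)·e^(−1240/517.40) = 27.465 + (7.5347)·0.091028 = 28.151 °C.

28.2 °C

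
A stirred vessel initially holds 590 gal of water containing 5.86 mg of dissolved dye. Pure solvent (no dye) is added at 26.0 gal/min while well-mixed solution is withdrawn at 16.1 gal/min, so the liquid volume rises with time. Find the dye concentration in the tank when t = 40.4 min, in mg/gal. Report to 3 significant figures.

Let m(t) be the amount of dye. Volume: V(t) = V₀ + (Q_in − Q_out) t = 590 + 9.9000 t; V(40.4) = 989.96 gal.
No dye enters, so dm/dt = −Q_out · (m/V).
Separate: dm/m = −Q_out dt/V(t) ⇒ ln(m/m₀) = −(Q_out/(Q_in−Q_out)) ln(V/V₀).
m = m₀ (V₀/V)^(Q_out/(Q_in−Q_out)) = 5.86 × (590/989.96)^(1.6263) = 2.5256 mg.
C = m/V = 2.5256/989.96 = 0.0025512 mg/gal.

0.00255 mg/gal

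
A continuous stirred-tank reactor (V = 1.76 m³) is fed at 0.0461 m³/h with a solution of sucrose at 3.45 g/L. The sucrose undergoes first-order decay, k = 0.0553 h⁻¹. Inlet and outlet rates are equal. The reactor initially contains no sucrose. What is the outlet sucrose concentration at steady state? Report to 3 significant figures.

1.11 g/L

Species balance: V dC/dt = Q C_in − Q C − k V C.
Steady state (dC/dt = 0): C_ss = Q C_in/(Q + kV) = C_in/(1 + kV/Q).
C_ss = 0.0461·3.45/(0.0461 + 0.0553·1.76) = 0.15905/0.14343 = 1.1089 g/L.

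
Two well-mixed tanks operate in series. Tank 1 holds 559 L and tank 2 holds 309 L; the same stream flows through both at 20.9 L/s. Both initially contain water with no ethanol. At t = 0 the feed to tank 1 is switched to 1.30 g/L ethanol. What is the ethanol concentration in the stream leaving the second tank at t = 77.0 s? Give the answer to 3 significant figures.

1.15 g/L

Time constants: τᵢ = Vᵢ/Q for each well-mixed tank.
τ₁ = 559/20.9 = 26.746 s; τ₂ = 309/20.9 = 14.785 s.
Solving the cascade with C₁(0)=C₂(0)=0 gives C₂(t) = C_in[1 − (τ₁ e^(−t/τ₁) − τ₂ e^(−t/τ₂))/(τ₁ − τ₂)].
At t = 77.0: e^(−t/τ₁) = 0.056197, e^(−t/τ₂) = 0.0054721.
C₂ = 1.30·[1 − (26.746·0.056197 − 14.785·0.0054721)/(11.962)] = 1.30·0.88111 = 1.1454 g/L.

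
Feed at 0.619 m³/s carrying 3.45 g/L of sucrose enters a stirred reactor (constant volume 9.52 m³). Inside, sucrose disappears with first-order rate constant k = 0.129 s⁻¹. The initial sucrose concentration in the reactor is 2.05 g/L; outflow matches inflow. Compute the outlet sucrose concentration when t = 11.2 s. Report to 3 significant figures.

V dC/dt = Q(C_in − C) − k V C.
This is linear with rate a = Q/V + k = 0.19402 s⁻¹.
C_ss = Q C_in/(Q + kV) = 1.1562 g/L; C(t) = C_ss + (C₀ − C_ss) e^(−a t).
C(11.2) = 1.1562 + (0.89382)·e^(−0.19402·11.2) = 1.1562 + (0.89382)·0.11383 = 1.2579 g/L.

1.26 g/L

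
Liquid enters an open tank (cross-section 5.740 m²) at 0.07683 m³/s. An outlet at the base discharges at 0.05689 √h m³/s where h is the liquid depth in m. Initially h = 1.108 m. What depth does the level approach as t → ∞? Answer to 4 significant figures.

Mass balance (ρ constant): A dh/dt = Q_in − 0.05689 √h. At steady state dh/dt = 0:
Q_in = 0.05689 √h_ss ⇒ √h_ss = 0.07683/0.05689 = 1.35050.
h_ss = 1.35050² = 1.82385 m. (Since h₀ = 1.108 m < h_ss, the level will rise toward this value.)

1.824 m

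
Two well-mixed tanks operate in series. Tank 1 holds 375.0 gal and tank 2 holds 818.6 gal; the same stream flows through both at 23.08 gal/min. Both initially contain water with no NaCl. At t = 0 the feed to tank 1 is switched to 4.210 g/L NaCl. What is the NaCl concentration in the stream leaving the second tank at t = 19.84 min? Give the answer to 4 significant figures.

Species balance on tank i: dCᵢ/dt = (Cᵢ₋₁ − Cᵢ)/τᵢ with τᵢ = Vᵢ/Q.
τ₁ = 375.0/23.08 = 16.2478 min; τ₂ = 818.6/23.08 = 35.4679 min.
Solving the cascade with C₁(0)=C₂(0)=0 gives C₂(t) = C_in[1 − (τ₁ e^(−t/τ₁) − τ₂ e^(−t/τ₂))/(τ₁ − τ₂)].
At t = 19.84: e^(−t/τ₁) = 0.294910, e^(−t/τ₂) = 0.571564.
C₂ = 4.210·[1 − (16.2478·0.294910 − 35.4679·0.571564)/(-19.2201)] = 4.210·0.194564 = 0.819115 g/L.

0.8191 g/L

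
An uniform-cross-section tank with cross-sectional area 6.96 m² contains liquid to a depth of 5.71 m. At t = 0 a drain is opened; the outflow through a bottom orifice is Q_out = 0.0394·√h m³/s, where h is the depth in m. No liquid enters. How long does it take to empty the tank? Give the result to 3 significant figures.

Mass balance (ρ constant): A dh/dt = −0.0394 √h.
∫ h^(−1/2) dh = −(0.0394/A) ∫ dt, giving 2√h = 2√h₀ − (0.0394/A) t.
Set h = 0: 2√h₀ = (0.0394/A) t_empty ⇒ t_empty = 2A√h₀/0.0394.
t_empty = 2·6.96·√5.71/0.0394 = 13.920·2.3896/0.0394 = 844.23 s.

844 s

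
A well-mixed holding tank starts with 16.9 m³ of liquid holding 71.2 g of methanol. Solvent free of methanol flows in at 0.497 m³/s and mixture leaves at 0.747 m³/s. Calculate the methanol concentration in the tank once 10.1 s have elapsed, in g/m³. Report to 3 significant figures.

3.05 g/m³

Total volume: dV/dt = Q_in − Q_out = -0.25000 m³/s, so V(t) = 16.9 − 0.25000 t and V(10.1) = 14.375 m³.
Solute balance: dm/dt = 0 − Q_out C = −Q_out m/V(t).
Separate: dm/m = −Q_out dt/V(t) ⇒ ln(m/m₀) = −(Q_out/(Q_in−Q_out)) ln(V/V₀).
m = m₀ (V₀/V)^(Q_out/(Q_in−Q_out)) = 71.2 × (16.9/14.375)^(-2.9880) = 43.902 g.
C = m/V = 43.902/14.375 = 3.0541 g/m³.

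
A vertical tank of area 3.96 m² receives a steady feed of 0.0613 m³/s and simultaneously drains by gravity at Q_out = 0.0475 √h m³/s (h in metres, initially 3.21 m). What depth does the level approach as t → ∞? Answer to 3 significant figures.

1.67 m

Accumulation of liquid (constant cross-section A): A dh/dt = Q_in − 0.0475 √h. At steady state dh/dt = 0:
Q_in = 0.0475 √h_ss ⇒ √h_ss = 0.0613/0.0475 = 1.2905.
h_ss = 1.2905² = 1.6655 m. (Since h₀ = 3.21 m > h_ss, the level will fall toward this value.)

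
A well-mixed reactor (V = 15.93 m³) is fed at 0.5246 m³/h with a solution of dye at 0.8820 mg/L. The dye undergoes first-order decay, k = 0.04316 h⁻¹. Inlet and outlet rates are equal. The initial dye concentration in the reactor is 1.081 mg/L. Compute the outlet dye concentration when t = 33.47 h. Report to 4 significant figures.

0.4365 mg/L

V dC/dt = Q(C_in − C) − k V C.
This is linear with rate a = Q/V + k = 0.0760916 h⁻¹.
C_ss = Q C_in/(Q + kV) = 0.381720 mg/L; C(t) = C_ss + (C₀ − C_ss) e^(−a t).
C(33.47) = 0.381720 + (0.699280)·e^(−0.0760916·33.47) = 0.381720 + (0.699280)·0.0783331 = 0.436496 mg/L.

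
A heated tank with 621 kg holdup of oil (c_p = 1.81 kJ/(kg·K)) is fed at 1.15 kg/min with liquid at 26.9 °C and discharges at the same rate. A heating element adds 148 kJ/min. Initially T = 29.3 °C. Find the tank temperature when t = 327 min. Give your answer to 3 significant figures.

First-law balance (no shaft work): M c_p dT/dt = ṁ c_p (T_in − T) + 148.
τ = M/ṁ = 540.00 min; T_ss = T_in + Q̇/(ṁ c_p) = 26.9 + 148/(1.15·1.81) = 98.003 °C.
Integrating: T(t) = T_ss + (T₀ − T_ss) e^(−t/τ).
T(327) = 98.003 + (-68.703)·e^(−327/540.00) = 98.003 + (-68.703)·0.54577 = 60.507 °C.

60.5 °C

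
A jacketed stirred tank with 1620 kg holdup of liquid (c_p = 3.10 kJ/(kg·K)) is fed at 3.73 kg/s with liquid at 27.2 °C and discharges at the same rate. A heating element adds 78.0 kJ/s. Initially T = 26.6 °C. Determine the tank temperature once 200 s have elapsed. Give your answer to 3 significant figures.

First-law balance (no shaft work): M c_p dT/dt = ṁ c_p (T_in − T) + 78.0.
τ = M/ṁ = 434.32 s; T_ss = T_in + Q̇/(ṁ c_p) = 27.2 + 78.0/(3.73·3.10) = 33.946 °C.
Integrating: T(t) = T_ss + (T₀ − T_ss) e^(−t/τ).
T(200) = 33.946 + (-7.3457)·e^(−200/434.32) = 33.946 + (-7.3457)·0.63097 = 29.311 °C.

29.3 °C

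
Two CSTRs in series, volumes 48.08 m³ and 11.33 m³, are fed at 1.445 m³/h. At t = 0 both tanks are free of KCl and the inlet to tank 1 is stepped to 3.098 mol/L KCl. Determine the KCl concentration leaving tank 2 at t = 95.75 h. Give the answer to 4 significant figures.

2.870 mol/L

Each tank obeys Vᵢ dCᵢ/dt = Q(Cᵢ₋₁ − Cᵢ), so τᵢ = Vᵢ/Q.
τ₁ = 48.08/1.445 = 33.2734 h; τ₂ = 11.33/1.445 = 7.84083 h.
Tank 1: C₁ = C_in(1 − e^(−t/τ₁)). Tank 2 (τ₁ ≠ τ₂): C₂ = C_in[1 − (τ₁ e^(−t/τ₁) − τ₂ e^(−t/τ₂))/(τ₁ − τ₂)].
At t = 95.75: e^(−t/τ₁) = 0.0562653, e^(−t/τ₂) = 4.97186e-06.
C₂ = 3.098·[1 − (33.2734·0.0562653 − 7.84083·4.97186e-06)/(25.4325)] = 3.098·0.926390 = 2.86996 mol/L.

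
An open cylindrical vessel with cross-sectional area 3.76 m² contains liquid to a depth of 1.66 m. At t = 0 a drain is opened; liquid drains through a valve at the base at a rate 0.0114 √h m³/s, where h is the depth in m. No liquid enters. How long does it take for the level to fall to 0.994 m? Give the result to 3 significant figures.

192 s

Unsteady balance on liquid volume: A dh/dt = −0.0114 √h.
∫ h^(−1/2) dh = −(0.0114/A) ∫ dt, giving 2√h = 2√h₀ − (0.0114/A) t.
t = 2A(√h₀ − √h)/0.0114 = 2·3.76·(√1.66 − √0.994)/0.0114
  = 7.5200 × (1.2884 − 0.99700) / 0.0114 = 192.23 s.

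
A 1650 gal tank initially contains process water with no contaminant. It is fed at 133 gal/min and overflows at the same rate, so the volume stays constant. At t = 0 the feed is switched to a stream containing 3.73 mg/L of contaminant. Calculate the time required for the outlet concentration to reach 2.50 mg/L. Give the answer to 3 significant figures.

13.8 min

Unsteady species balance (constant V, well mixed): V dC/dt = Q(C_in − C), so τ = V/Q = 12.406 min.
C(t) = C_in + (C₀ − C_in) e^(−t/τ). Set C = 2.50 and solve for t:
e^(−t/τ) = (C − C_in)/(C₀ − C_in) = (2.50 − 3.73)/(0 − 3.73) = 0.32976
t = −τ ln(…) = 12.406 × 1.1094 = 13.763 min.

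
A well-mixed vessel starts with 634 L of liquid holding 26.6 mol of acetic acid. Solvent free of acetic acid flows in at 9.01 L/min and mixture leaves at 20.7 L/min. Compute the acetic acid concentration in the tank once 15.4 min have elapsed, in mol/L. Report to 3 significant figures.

0.0324 mol/L

Total volume: dV/dt = Q_in − Q_out = -11.690 L/min, so V(t) = 634 − 11.690 t and V(15.4) = 453.97 L.
Species balance (pure solvent in): dm/dt = −Q_out · m/V(t).
Separate: dm/m = −Q_out dt/V(t) ⇒ ln(m/m₀) = −(Q_out/(Q_in−Q_out)) ln(V/V₀).
m = m₀ (V₀/V)^(Q_out/(Q_in−Q_out)) = 26.6 × (634/453.97)^(-1.7707) = 14.724 mol.
C = m/V = 14.724/453.97 = 0.032433 mol/L.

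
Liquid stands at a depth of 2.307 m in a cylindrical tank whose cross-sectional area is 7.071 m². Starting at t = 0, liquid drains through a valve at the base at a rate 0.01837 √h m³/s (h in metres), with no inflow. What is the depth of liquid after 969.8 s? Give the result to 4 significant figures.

With no inflow, A dh/dt = −0.01837 √h.
∫ h^(−1/2) dh = −(0.01837/A) ∫ dt, giving 2√h = 2√h₀ − (0.01837/A) t.
√h = √2.307 − 0.01837·969.8/(2·7.071) = 1.51888 − 1.25974 = 0.259142.
h = 0.259142² = 0.0671548 m.

0.06715 m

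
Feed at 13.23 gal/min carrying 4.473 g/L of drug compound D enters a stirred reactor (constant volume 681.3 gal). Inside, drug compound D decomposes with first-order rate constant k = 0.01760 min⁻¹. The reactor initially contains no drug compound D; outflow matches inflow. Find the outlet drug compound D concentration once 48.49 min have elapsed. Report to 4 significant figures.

1.957 g/L

V dC/dt = Q(C_in − C) − k V C.
dC/dt = (Q/V) C_in − (Q/V + k) C; effective rate a = Q/V + k = 0.0194188 + 0.01760 = 0.0370188 min⁻¹.
C_ss = Q C_in/(Q + kV) = 2.34638 g/L; C(t) = C_ss + (C₀ − C_ss) e^(−a t).
C(48.49) = 2.34638 + (-2.34638)·e^(−0.0370188·48.49) = 2.34638 + (-2.34638)·0.166121 = 1.95660 g/L.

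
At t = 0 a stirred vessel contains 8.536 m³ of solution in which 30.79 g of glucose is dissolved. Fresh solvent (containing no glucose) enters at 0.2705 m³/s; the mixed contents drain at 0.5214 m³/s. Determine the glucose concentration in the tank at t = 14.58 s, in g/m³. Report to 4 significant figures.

1.973 g/m³

Total volume: dV/dt = Q_in − Q_out = -0.250900 m³/s, so V(t) = 8.536 − 0.250900 t and V(14.58) = 4.87788 m³.
Solute balance: dm/dt = 0 − Q_out C = −Q_out m/V(t).
dm/m = −Q_out dt/(V₀ − 0.250900 t); integrating gives ln(m/m₀) = −(Q_out/(Q_in−Q_out)) ln(V/V₀).
m = m₀ (V₀/V)^(Q_out/(Q_in−Q_out)) = 30.79 × (8.536/4.87788)^(-2.07812) = 9.62450 g.
C = m/V = 9.62450/4.87788 = 1.97309 g/m³.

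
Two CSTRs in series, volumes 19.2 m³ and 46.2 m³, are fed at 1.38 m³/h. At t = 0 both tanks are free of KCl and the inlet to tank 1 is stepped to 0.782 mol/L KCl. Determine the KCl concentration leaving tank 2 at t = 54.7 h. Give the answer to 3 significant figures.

0.532 mol/L

Species balance on tank i: dCᵢ/dt = (Cᵢ₋₁ − Cᵢ)/τᵢ with τᵢ = Vᵢ/Q.
τ₁ = 19.2/1.38 = 13.913 h; τ₂ = 46.2/1.38 = 33.478 h.
Tank 1: C₁ = C_in(1 − e^(−t/τ₁)). Tank 2 (τ₁ ≠ τ₂): C₂ = C_in[1 − (τ₁ e^(−t/τ₁) − τ₂ e^(−t/τ₂))/(τ₁ − τ₂)].
At t = 54.7: e^(−t/τ₁) = 0.019613, e^(−t/τ₂) = 0.19517.
C₂ = 0.782·[1 − (13.913·0.019613 − 33.478·0.19517)/(-19.565)] = 0.782·0.67999 = 0.53175 mol/L.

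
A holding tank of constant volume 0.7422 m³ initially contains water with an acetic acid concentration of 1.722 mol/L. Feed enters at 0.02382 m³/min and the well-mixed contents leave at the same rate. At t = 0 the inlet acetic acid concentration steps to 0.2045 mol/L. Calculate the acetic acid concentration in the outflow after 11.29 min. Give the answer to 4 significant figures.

1.261 mol/L

Accumulation = in − out for the solute gives V dC/dt = Q(C_in − C).
Rewrite as dC/dt + C/τ = C_in/τ, τ = V/Q = 31.1587 min.
This is linear first-order; C(t) = C_in + (C₀ − C_in) e^(−t/τ).
C(11.29) = 0.2045 + (1.722 − 0.2045)·e^(−11.29/31.1587) = 0.2045 + (1.51750)·0.696047 = 1.26075 mol/L.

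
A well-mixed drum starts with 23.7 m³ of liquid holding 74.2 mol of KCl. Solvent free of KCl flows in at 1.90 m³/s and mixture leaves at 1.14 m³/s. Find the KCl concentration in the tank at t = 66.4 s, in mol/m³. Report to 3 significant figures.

Total volume: dV/dt = Q_in − Q_out = 0.76000 m³/s, so V(t) = 23.7 + 0.76000 t and V(66.4) = 74.164 m³.
Solute balance: dm/dt = 0 − Q_out C = −Q_out m/V(t).
dm/m = −Q_out dt/(V₀ + 0.76000 t); integrating gives ln(m/m₀) = −(Q_out/(Q_in−Q_out)) ln(V/V₀).
m = m₀ (V₀/V)^(Q_out/(Q_in−Q_out)) = 74.2 × (23.7/74.164)^(1.5000) = 13.404 mol.
C = m/V = 13.404/74.164 = 0.18074 mol/m³.

0.181 mol/m³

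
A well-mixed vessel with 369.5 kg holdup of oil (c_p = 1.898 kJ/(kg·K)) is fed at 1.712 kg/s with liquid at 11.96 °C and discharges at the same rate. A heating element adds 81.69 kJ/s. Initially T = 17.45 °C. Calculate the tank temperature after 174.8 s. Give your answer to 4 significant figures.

28.36 °C

M c_p dT/dt = ṁ c_p (T_in − T) + Q̇.
Rearrange: dT/dt = (T_ss − T)/τ with τ = M/ṁ = 215.829 s and T_ss = T_in + Q̇/(ṁ c_p) = 37.1002 °C.
Integrating: T(t) = T_ss + (T₀ − T_ss) e^(−t/τ).
T(174.8) = 37.1002 + (-19.6502)·e^(−174.8/215.829) = 37.1002 + (-19.6502)·0.444903 = 28.3578 °C.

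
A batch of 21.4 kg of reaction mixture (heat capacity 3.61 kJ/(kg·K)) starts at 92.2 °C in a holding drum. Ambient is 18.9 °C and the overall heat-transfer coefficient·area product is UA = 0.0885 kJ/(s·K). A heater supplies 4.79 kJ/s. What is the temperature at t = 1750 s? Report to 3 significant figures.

75.6 °C

M c_p dT/dt = −UA(T − T_amb) + Q̇.
dT/dt = (T_ss − T)/τ with T_ss = T_amb + Q̇/UA = 18.9 + 4.79/0.0885 = 73.024 °C, τ = M c_p/UA = 21.4·3.61/0.0885 = 872.93 s.
T approaches T_ss exponentially: T(t) = T_ss + (T₀ − T_ss) e^(−t/τ).
T(1750) = 73.024 + (19.176)·0.13469 = 75.607 °C.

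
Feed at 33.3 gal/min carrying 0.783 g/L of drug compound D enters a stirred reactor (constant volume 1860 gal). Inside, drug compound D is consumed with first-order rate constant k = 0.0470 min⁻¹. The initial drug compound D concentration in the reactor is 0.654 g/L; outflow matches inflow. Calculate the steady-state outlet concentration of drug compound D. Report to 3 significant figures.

Species balance: V dC/dt = Q C_in − Q C − k V C.
At steady state: 0 = Q C_in − (Q + kV) C_ss, so C_ss = Q C_in/(Q + kV).
C_ss = 33.3·0.783/(33.3 + 0.0470·1860) = 26.074/120.72 = 0.21599 g/L.

0.216 g/L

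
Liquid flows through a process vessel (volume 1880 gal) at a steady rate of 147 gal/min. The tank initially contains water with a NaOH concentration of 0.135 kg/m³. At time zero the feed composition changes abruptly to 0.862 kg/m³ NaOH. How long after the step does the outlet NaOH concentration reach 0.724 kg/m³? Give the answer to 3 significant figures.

Species balance: V dC/dt = Q(C_in − C) ⇒ τ = V/Q = 12.789 min.
C(t) = C_in + (C₀ − C_in) e^(−t/τ). Set C = 0.724 and solve for t:
e^(−t/τ) = (C − C_in)/(C₀ − C_in) = (0.724 − 0.862)/(0.135 − 0.862) = 0.18982
t = −τ ln(…) = 12.789 × 1.6617 = 21.251 min.

21.3 min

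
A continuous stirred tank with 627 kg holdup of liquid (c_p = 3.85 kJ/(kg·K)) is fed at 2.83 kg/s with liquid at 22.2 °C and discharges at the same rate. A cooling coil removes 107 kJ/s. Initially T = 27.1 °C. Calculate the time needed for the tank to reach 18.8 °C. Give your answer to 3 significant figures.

Energy balance: M c_p dT/dt = ṁ c_p (T_in − T) − 107.
τ = M/ṁ = 221.55 s; T_ss = T_in − Q̇/(ṁ c_p) = 12.379 °C.
T(t) = T_ss + (T₀ − T_ss) e^(−t/τ). Set T = 18.8:
e^(−t/τ) = (18.8 − 12.379)/(27.1 − 12.379) = 0.43616
t = −221.55 · ln(0.43616) = 183.83 s.

184 s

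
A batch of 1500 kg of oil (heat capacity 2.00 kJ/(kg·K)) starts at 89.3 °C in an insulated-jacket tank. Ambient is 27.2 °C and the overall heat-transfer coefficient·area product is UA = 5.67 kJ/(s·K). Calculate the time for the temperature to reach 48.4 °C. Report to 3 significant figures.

Unsteady energy balance on the tank contents: M c_p dT/dt = −UA(T − T_amb).
τ = M c_p/UA = 529.10 s; T_ss = T_amb = 27.200 °C.
T(t) = T_ss + (T₀ − T_ss)e^(−t/τ); set T = 48.4:
t = −τ ln[(T − T_ss)/(T₀ − T_ss)] = −529.10 · ln(0.34138) = 568.65 s.

569 s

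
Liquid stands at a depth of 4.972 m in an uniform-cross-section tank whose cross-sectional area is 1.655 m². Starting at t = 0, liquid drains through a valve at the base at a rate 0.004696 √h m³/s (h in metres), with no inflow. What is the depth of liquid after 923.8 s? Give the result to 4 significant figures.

0.8449 m

Mass balance (ρ constant): A dh/dt = −0.004696 √h.
∫ h^(−1/2) dh = −(0.004696/A) ∫ dt, giving 2√h = 2√h₀ − (0.004696/A) t.
√h = √4.972 − 0.004696·923.8/(2·1.655) = 2.22980 − 1.31062 = 0.919174.
h = 0.919174² = 0.844882 m.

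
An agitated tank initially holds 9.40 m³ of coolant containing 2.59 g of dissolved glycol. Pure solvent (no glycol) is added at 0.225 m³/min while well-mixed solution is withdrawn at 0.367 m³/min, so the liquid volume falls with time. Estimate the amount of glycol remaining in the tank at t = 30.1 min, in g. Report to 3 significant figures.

0.540 g

Total volume: dV/dt = Q_in − Q_out = -0.14200 m³/min, so V(t) = 9.40 − 0.14200 t and V(30.1) = 5.1258 m³.
No glycol enters, so dm/dt = −Q_out · (m/V).
Separate: dm/m = −Q_out dt/V(t) ⇒ ln(m/m₀) = −(Q_out/(Q_in−Q_out)) ln(V/V₀).
m = m₀ (V₀/V)^(Q_out/(Q_in−Q_out)) = 2.59 × (9.40/5.1258)^(-2.5845) = 0.54029 g.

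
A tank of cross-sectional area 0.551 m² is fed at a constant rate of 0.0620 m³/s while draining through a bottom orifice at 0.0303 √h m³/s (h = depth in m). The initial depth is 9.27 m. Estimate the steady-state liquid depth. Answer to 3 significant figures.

A dh/dt = Q_in − 0.0303 √h. Steady state requires inflow = outflow:
Q_in = 0.0303 √h_ss ⇒ √h_ss = 0.0620/0.0303 = 2.0462.
h_ss = 2.0462² = 4.1870 m. (Since h₀ = 9.27 m > h_ss, the level will fall toward this value.)

4.19 m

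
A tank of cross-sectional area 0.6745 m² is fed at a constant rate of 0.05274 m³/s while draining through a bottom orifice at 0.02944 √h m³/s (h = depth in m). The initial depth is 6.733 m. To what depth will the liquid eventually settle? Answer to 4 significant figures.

A dh/dt = Q_in − 0.02944 √h. Steady state requires inflow = outflow:
Q_in = 0.02944 √h_ss ⇒ √h_ss = 0.05274/0.02944 = 1.79144.
h_ss = 1.79144² = 3.20926 m. (Since h₀ = 6.733 m > h_ss, the level will fall toward this value.)

3.209 m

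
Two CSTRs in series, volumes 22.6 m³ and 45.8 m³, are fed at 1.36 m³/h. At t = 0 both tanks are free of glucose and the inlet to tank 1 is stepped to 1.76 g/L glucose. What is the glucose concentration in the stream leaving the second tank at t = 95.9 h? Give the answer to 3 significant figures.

Each tank obeys Vᵢ dCᵢ/dt = Q(Cᵢ₋₁ − Cᵢ), so τᵢ = Vᵢ/Q.
τ₁ = 22.6/1.36 = 16.618 h; τ₂ = 45.8/1.36 = 33.676 h.
Solving the cascade with C₁(0)=C₂(0)=0 gives C₂(t) = C_in[1 − (τ₁ e^(−t/τ₁) − τ₂ e^(−t/τ₂))/(τ₁ − τ₂)].
At t = 95.9: e^(−t/τ₁) = 0.0031167, e^(−t/τ₂) = 0.057978.
C₂ = 1.76·[1 − (16.618·0.0031167 − 33.676·0.057978)/(-17.059)] = 1.76·0.88858 = 1.5639 g/L.

1.56 g/L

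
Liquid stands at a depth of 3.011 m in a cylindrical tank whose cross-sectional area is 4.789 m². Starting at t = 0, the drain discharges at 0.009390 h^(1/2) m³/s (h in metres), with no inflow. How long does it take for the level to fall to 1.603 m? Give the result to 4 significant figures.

A dh/dt = −Q_out = −0.009390 √h.
∫ h^(−1/2) dh = −(0.009390/A) ∫ dt, giving 2√h = 2√h₀ − (0.009390/A) t.
t = 2A(√h₀ − √h)/0.009390 = 2·4.789·(√3.011 − √1.603)/0.009390
  = 9.57800 × (1.73522 − 1.26610) / 0.009390 = 478.519 s.

478.5 s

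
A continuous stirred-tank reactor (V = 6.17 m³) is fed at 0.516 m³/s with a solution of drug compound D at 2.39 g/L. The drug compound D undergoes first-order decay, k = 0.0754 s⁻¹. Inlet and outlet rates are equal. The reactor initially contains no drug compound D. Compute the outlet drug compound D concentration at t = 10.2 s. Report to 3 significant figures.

Species balance: V dC/dt = Q C_in − Q C − k V C.
This is linear with rate a = Q/V + k = 0.15903 s⁻¹.
C_ss = Q C_in/(Q + kV) = 1.2568 g/L; C(t) = C_ss + (C₀ − C_ss) e^(−a t).
C(10.2) = 1.2568 + (-1.2568)·e^(−0.15903·10.2) = 1.2568 + (-1.2568)·0.19748 = 1.0086 g/L.

1.01 g/L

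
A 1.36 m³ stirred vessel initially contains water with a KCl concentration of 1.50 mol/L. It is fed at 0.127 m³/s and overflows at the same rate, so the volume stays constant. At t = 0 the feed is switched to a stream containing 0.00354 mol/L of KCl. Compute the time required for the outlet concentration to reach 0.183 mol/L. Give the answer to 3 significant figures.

Species balance: V dC/dt = Q(C_in − C) ⇒ τ = V/Q = 10.709 s.
C(t) = C_in + (C₀ − C_in) e^(−t/τ). Set C = 0.183 and solve for t:
e^(−t/τ) = (C − C_in)/(C₀ − C_in) = (0.183 − 0.00354)/(1.50 − 0.00354) = 0.11992
t = −τ ln(…) = 10.709 × 2.1209 = 22.712 s.

22.7 s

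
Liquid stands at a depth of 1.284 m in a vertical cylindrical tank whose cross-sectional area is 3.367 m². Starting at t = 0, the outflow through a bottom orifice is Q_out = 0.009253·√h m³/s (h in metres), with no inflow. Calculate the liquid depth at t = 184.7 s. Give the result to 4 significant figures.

A dh/dt = −Q_out = −0.009253 √h.
This is separable: 2 d(√h)/dt = −0.009253/A, so √h = √h₀ − (0.009253/(2A)) t.
√h = √1.284 − 0.009253·184.7/(2·3.367) = 1.13314 − 0.253791 = 0.879346.
h = 0.879346² = 0.773250 m.

0.7732 m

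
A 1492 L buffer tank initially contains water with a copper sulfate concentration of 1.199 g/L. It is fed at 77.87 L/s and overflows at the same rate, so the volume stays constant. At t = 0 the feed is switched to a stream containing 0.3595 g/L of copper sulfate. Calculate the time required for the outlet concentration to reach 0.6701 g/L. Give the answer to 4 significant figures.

19.05 s

Transient balance on the dissolved component: V dC/dt = Q(C_in − C), so τ = V/Q = 19.1601 s.
C(t) = C_in + (C₀ − C_in) e^(−t/τ). Set C = 0.6701 and solve for t:
e^(−t/τ) = (C − C_in)/(C₀ − C_in) = (0.6701 − 0.3595)/(1.199 − 0.3595) = 0.369982
t = −τ ln(…) = 19.1601 × 0.994301 = 19.0509 s.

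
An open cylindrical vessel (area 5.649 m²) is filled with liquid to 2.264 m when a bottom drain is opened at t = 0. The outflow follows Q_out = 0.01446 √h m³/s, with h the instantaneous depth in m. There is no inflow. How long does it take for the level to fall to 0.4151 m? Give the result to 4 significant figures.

672.2 s

With no inflow, A dh/dt = −0.01446 √h.
Separate and integrate: 2(√h − √h₀) = −(0.01446/A) t.
t = 2A(√h₀ − √h)/0.01446 = 2·5.649·(√2.264 − √0.4151)/0.01446
  = 11.2980 × (1.50466 − 0.644283) / 0.01446 = 672.236 s.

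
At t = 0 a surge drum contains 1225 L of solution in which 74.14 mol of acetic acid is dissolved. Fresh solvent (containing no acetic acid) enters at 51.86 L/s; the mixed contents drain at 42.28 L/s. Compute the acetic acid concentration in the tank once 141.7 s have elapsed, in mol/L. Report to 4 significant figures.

0.001068 mol/L

Total volume: dV/dt = Q_in − Q_out = 9.58000 L/s, so V(t) = 1225 + 9.58000 t and V(141.7) = 2582.49 L.
Solute balance: dm/dt = 0 − Q_out C = −Q_out m/V(t).
dm/m = −Q_out dt/(V₀ + 9.58000 t); integrating gives ln(m/m₀) = −(Q_out/(Q_in−Q_out)) ln(V/V₀).
m = m₀ (V₀/V)^(Q_out/(Q_in−Q_out)) = 74.14 × (1225/2582.49)^(4.41336) = 2.75776 mol.
C = m/V = 2.75776/2582.49 = 0.00106787 mol/L.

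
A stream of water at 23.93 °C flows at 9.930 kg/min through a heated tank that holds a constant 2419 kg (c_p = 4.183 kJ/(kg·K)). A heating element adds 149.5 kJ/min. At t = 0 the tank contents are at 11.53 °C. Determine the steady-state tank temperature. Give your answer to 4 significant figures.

M c_p dT/dt = ṁ c_p (T_in − T) + Q̇.
At steady state dT/dt = 0 ⇒ T_ss = T_in + Q̇/(ṁ c_p) = 23.93 + 149.5/(9.930·4.183) = 27.5292 °C.

27.53 °C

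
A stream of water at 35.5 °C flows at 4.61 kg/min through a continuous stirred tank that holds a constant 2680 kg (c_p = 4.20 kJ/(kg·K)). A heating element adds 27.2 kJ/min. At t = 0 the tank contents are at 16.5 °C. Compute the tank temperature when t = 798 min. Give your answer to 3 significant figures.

31.7 °C

M c_p dT/dt = ṁ c_p (T_in − T) + Q̇.
Rearrange: dT/dt = (T_ss − T)/τ with τ = M/ṁ = 581.34 min and T_ss = T_in + Q̇/(ṁ c_p) = 36.905 °C.
T approaches T_ss exponentially: T(t) = T_ss + (T₀ − T_ss) e^(−t/τ).
T(798) = 36.905 + (-20.405)·e^(−798/581.34) = 36.905 + (-20.405)·0.25343 = 31.734 °C.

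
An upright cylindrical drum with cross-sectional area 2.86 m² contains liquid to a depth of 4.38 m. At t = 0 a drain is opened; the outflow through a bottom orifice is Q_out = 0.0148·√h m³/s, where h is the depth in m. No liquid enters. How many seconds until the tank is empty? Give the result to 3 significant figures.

With no inflow, A dh/dt = −0.0148 √h.
This is separable: 2 d(√h)/dt = −0.0148/A, so √h = √h₀ − (0.0148/(2A)) t.
Set h = 0: 2√h₀ = (0.0148/A) t_empty ⇒ t_empty = 2A√h₀/0.0148.
t_empty = 2·2.86·√4.38/0.0148 = 5.7200·2.0928/0.0148 = 808.86 s.

809 s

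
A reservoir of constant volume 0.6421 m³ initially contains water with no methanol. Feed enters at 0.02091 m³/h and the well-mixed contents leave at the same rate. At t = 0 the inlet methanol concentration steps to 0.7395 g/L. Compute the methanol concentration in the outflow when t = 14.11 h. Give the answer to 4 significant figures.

Species balance on the tank: V dC/dt = Q(C_in − C).
Time constant τ = V/Q = 0.6421/0.02091 = 30.7078 h.
Solution: C(t) = C_in + (C₀ − C_in) e^(−t/τ).
C(14.11) = 0.7395 + (0 − 0.7395)·e^(−14.11/30.7078) = 0.7395 + (-0.739500)·0.631604 = 0.272429 g/L.

0.2724 g/L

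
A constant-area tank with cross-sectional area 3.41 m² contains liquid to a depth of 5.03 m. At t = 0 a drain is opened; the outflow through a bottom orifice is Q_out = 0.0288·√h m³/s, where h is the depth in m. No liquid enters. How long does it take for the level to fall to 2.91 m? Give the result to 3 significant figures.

Accumulation of liquid (constant cross-section A): A dh/dt = −0.0288 √h.
This is separable: 2 d(√h)/dt = −0.0288/A, so √h = √h₀ − (0.0288/(2A)) t.
t = 2A(√h₀ − √h)/0.0288 = 2·3.41·(√5.03 − √2.91)/0.0288
  = 6.8200 × (2.2428 − 1.7059) / 0.0288 = 127.14 s.

127 s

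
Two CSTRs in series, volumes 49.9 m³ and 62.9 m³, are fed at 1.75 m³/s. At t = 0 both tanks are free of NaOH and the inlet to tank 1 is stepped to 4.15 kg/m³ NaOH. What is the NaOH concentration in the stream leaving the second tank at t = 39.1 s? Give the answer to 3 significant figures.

Each tank obeys Vᵢ dCᵢ/dt = Q(Cᵢ₋₁ − Cᵢ), so τᵢ = Vᵢ/Q.
τ₁ = 49.9/1.75 = 28.514 s; τ₂ = 62.9/1.75 = 35.943 s.
Solving the cascade with C₁(0)=C₂(0)=0 gives C₂(t) = C_in[1 − (τ₁ e^(−t/τ₁) − τ₂ e^(−t/τ₂))/(τ₁ − τ₂)].
At t = 39.1: e^(−t/τ₁) = 0.25379, e^(−t/τ₂) = 0.33694.
C₂ = 4.15·[1 − (28.514·0.25379 − 35.943·0.33694)/(-7.4286)] = 4.15·0.34388 = 1.4271 kg/m³.

1.43 kg/m³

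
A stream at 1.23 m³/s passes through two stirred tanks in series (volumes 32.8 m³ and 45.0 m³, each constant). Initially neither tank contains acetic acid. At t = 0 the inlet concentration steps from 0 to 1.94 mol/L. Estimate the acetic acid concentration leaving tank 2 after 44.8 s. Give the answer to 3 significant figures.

Species balance on tank i: dCᵢ/dt = (Cᵢ₋₁ − Cᵢ)/τᵢ with τᵢ = Vᵢ/Q.
τ₁ = 32.8/1.23 = 26.667 s; τ₂ = 45.0/1.23 = 36.585 s.
Solving the cascade with C₁(0)=C₂(0)=0 gives C₂(t) = C_in[1 − (τ₁ e^(−t/τ₁) − τ₂ e^(−t/τ₂))/(τ₁ − τ₂)].
At t = 44.8: e^(−t/τ₁) = 0.18637, e^(−t/τ₂) = 0.29389.
C₂ = 1.94·[1 − (26.667·0.18637 − 36.585·0.29389)/(-9.9187)] = 1.94·0.41703 = 0.80904 mol/L.

0.809 mol/L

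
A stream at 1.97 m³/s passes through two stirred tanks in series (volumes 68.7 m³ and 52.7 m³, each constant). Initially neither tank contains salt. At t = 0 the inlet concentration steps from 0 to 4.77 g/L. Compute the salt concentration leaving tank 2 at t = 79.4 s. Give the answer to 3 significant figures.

3.48 g/L

Time constants: τᵢ = Vᵢ/Q for each well-mixed tank.
τ₁ = 68.7/1.97 = 34.873 s; τ₂ = 52.7/1.97 = 26.751 s.
Tank 1: C₁ = C_in(1 − e^(−t/τ₁)). Tank 2 (τ₁ ≠ τ₂): C₂ = C_in[1 − (τ₁ e^(−t/τ₁) − τ₂ e^(−t/τ₂))/(τ₁ − τ₂)].
At t = 79.4: e^(−t/τ₁) = 0.10261, e^(−t/τ₂) = 0.051402.
C₂ = 4.77·[1 − (34.873·0.10261 − 26.751·0.051402)/(8.1218)] = 4.77·0.72873 = 3.4760 g/L.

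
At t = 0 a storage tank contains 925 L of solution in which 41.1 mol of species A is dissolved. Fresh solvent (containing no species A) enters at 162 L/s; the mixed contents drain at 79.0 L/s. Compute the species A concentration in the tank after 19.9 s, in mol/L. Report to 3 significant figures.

Let m(t) be the amount of species A. Volume: V(t) = V₀ + (Q_in − Q_out) t = 925 + 83.000 t; V(19.9) = 2576.7 L.
No species A enters, so dm/dt = −Q_out · (m/V).
Separate: dm/m = −Q_out dt/V(t) ⇒ ln(m/m₀) = −(Q_out/(Q_in−Q_out)) ln(V/V₀).
m = m₀ (V₀/V)^(Q_out/(Q_in−Q_out)) = 41.1 × (925/2576.7)^(0.95181) = 15.501 mol.
C = m/V = 15.501/2576.7 = 0.0060159 mol/L.

0.00602 mol/L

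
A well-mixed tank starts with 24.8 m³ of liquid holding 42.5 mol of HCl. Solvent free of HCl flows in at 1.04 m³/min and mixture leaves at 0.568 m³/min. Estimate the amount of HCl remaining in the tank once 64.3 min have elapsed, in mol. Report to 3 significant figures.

16.2 mol

Total volume: dV/dt = Q_in − Q_out = 0.47200 m³/min, so V(t) = 24.8 + 0.47200 t and V(64.3) = 55.150 m³.
No HCl enters, so dm/dt = −Q_out · (m/V).
Separate: dm/m = −Q_out dt/V(t) ⇒ ln(m/m₀) = −(Q_out/(Q_in−Q_out)) ln(V/V₀).
m = m₀ (V₀/V)^(Q_out/(Q_in−Q_out)) = 42.5 × (24.8/55.150)^(1.2034) = 16.244 mol.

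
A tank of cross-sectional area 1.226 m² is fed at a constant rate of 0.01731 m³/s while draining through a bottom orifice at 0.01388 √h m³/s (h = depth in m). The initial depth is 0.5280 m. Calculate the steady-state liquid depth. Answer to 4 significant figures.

Level balance: A dh/dt = 0.01731 − 0.01388 √h. Setting dh/dt = 0:
Q_in = 0.01388 √h_ss ⇒ √h_ss = 0.01731/0.01388 = 1.24712.
h_ss = 1.24712² = 1.55530 m. (Since h₀ = 0.5280 m < h_ss, the level will rise toward this value.)

1.555 m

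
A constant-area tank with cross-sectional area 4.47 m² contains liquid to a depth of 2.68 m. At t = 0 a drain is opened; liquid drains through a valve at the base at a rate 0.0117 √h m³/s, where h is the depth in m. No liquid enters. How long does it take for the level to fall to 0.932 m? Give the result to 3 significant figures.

513 s

With no inflow, A dh/dt = −0.0117 √h.
Separate and integrate: 2(√h − √h₀) = −(0.0117/A) t.
t = 2A(√h₀ − √h)/0.0117 = 2·4.47·(√2.68 − √0.932)/0.0117
  = 8.9400 × (1.6371 − 0.96540) / 0.0117 = 513.22 s.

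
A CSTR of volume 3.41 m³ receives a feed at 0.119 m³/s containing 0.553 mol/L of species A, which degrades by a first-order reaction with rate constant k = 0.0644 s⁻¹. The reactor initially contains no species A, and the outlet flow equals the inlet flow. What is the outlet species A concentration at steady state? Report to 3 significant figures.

0.194 mol/L

Accumulation = in − out − consumed: V dC/dt = Q C_in − Q C − k V C.
Steady state (dC/dt = 0): C_ss = Q C_in/(Q + kV) = C_in/(1 + kV/Q).
C_ss = 0.119·0.553/(0.119 + 0.0644·3.41) = 0.065807/0.33860 = 0.19435 mol/L.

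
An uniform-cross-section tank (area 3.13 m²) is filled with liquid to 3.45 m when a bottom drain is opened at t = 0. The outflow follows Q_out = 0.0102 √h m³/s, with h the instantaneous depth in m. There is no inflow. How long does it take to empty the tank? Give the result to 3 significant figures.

Mass balance (ρ constant): A dh/dt = −0.0102 √h.
∫ h^(−1/2) dh = −(0.0102/A) ∫ dt, giving 2√h = 2√h₀ − (0.0102/A) t.
Set h = 0: 2√h₀ = (0.0102/A) t_empty ⇒ t_empty = 2A√h₀/0.0102.
t_empty = 2·3.13·√3.45/0.0102 = 6.2600·1.8574/0.0102 = 1139.9 s.

1140 s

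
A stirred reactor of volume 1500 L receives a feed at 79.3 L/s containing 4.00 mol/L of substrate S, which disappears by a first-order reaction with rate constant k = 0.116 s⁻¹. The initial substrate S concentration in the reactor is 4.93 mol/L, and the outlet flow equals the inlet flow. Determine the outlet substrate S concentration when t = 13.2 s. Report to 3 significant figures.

1.65 mol/L

Accumulation = in − out − consumed: V dC/dt = Q C_in − Q C − k V C.
This is linear with rate a = Q/V + k = 0.16887 s⁻¹.
C_ss = Q C_in/(Q + kV) = 1.2523 mol/L; C(t) = C_ss + (C₀ − C_ss) e^(−a t).
C(13.2) = 1.2523 + (3.6777)·e^(−0.16887·13.2) = 1.2523 + (3.6777)·0.10763 = 1.6481 mol/L.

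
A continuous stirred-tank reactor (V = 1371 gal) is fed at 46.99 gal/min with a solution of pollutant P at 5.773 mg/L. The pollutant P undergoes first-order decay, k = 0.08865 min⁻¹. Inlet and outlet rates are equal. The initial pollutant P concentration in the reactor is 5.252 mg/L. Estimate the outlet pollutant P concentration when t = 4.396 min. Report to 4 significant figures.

Accumulation = in − out − consumed: V dC/dt = Q C_in − Q C − k V C.
dC/dt = (Q/V) C_in − (Q/V + k) C; effective rate a = Q/V + k = 0.0342743 + 0.08865 = 0.122924 min⁻¹.
C_ss = Q C_in/(Q + kV) = 1.60965 mg/L; C(t) = C_ss + (C₀ − C_ss) e^(−a t).
C(4.396) = 1.60965 + (3.64235)·e^(−0.122924·4.396) = 1.60965 + (3.64235)·0.582530 = 3.73143 mg/L.

3.731 mg/L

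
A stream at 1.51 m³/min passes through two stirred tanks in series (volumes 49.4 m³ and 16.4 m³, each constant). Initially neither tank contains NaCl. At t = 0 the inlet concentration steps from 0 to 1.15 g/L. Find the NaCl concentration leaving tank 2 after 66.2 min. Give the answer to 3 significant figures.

Each tank obeys Vᵢ dCᵢ/dt = Q(Cᵢ₋₁ − Cᵢ), so τᵢ = Vᵢ/Q.
τ₁ = 49.4/1.51 = 32.715 min; τ₂ = 16.4/1.51 = 10.861 min.
Solving the cascade with C₁(0)=C₂(0)=0 gives C₂(t) = C_in[1 − (τ₁ e^(−t/τ₁) − τ₂ e^(−t/τ₂))/(τ₁ − τ₂)].
At t = 66.2: e^(−t/τ₁) = 0.13219, e^(−t/τ₂) = 0.0022536.
C₂ = 1.15·[1 − (32.715·0.13219 − 10.861·0.0022536)/(21.854)] = 1.15·0.80324 = 0.92372 g/L.

0.924 g/L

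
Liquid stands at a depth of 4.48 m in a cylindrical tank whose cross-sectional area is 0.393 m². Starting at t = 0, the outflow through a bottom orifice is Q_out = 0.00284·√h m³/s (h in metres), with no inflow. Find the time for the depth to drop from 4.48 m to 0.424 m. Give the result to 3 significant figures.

With no inflow, A dh/dt = −0.00284 √h.
∫ h^(−1/2) dh = −(0.00284/A) ∫ dt, giving 2√h = 2√h₀ − (0.00284/A) t.
t = 2A(√h₀ − √h)/0.00284 = 2·0.393·(√4.48 − √0.424)/0.00284
  = 0.78600 × (2.1166 − 0.65115) / 0.00284 = 405.58 s.

406 s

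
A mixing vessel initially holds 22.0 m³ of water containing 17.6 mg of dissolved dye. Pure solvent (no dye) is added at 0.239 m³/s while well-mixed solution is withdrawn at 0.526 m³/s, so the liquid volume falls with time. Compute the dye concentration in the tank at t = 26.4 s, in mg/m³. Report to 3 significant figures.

Let m(t) be the amount of dye. Volume: V(t) = V₀ + (Q_in − Q_out) t = 22.0 − 0.28700 t; V(26.4) = 14.423 m³.
Species balance (pure solvent in): dm/dt = −Q_out · m/V(t).
Separate: dm/m = −Q_out dt/V(t) ⇒ ln(m/m₀) = −(Q_out/(Q_in−Q_out)) ln(V/V₀).
m = m₀ (V₀/V)^(Q_out/(Q_in−Q_out)) = 17.6 × (22.0/14.423)^(-1.8328) = 8.1182 mg.
C = m/V = 8.1182/14.423 = 0.56285 mg/m³.

0.563 mg/m³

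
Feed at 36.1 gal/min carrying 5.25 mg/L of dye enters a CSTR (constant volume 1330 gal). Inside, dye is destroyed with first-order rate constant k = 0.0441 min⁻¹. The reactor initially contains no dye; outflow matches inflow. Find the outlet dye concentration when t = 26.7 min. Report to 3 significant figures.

1.70 mg/L

Species balance: V dC/dt = Q C_in − Q C − k V C.
This is linear with rate a = Q/V + k = 0.071243 min⁻¹.
C_ss = Q C_in/(Q + kV) = 2.0002 mg/L; C(t) = C_ss + (C₀ − C_ss) e^(−a t).
C(26.7) = 2.0002 + (-2.0002)·e^(−0.071243·26.7) = 2.0002 + (-2.0002)·0.14924 = 1.7017 mg/L.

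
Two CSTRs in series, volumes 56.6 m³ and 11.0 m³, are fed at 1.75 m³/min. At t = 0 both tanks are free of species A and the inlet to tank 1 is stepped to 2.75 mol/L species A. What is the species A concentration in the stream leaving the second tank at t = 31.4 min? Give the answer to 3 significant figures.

1.46 mol/L

Time constants: τᵢ = Vᵢ/Q for each well-mixed tank.
τ₁ = 56.6/1.75 = 32.343 min; τ₂ = 11.0/1.75 = 6.2857 min.
Solving the cascade with C₁(0)=C₂(0)=0 gives C₂(t) = C_in[1 − (τ₁ e^(−t/τ₁) − τ₂ e^(−t/τ₂))/(τ₁ − τ₂)].
At t = 31.4: e^(−t/τ₁) = 0.37876, e^(−t/τ₂) = 0.0067686.
C₂ = 2.75·[1 − (32.343·0.37876 − 6.2857·0.0067686)/(26.057)] = 2.75·0.53150 = 1.4616 mol/L.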